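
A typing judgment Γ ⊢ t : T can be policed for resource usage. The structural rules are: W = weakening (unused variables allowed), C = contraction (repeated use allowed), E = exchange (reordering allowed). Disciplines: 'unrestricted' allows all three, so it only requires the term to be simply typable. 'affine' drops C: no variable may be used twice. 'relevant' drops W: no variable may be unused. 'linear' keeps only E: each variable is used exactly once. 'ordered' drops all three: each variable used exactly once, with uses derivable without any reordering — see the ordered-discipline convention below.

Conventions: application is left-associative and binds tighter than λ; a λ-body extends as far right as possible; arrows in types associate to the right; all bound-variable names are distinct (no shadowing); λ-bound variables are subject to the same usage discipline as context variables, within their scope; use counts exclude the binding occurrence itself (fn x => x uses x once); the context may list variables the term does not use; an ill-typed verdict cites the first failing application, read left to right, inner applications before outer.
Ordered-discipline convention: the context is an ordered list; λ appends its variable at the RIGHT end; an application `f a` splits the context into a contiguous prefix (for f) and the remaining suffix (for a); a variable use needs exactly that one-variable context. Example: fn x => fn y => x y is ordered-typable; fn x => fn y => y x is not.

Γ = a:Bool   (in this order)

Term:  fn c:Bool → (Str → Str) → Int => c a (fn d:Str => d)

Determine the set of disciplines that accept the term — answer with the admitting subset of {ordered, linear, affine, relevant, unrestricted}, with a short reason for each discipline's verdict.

admitted by: linear, affine, relevant, unrestricted
use counts: a=1; c (λ-bound)=1; d (λ-bound)=1
uses in reading order: c, a, d
typing: well-typed — term : (Bool → (Str → Str) → Int) → Int
ordered: ✗ — use order c, a, d needs exchange
linear: ✓ — each of a, c, d used exactly once
affine: ✓ — none of a, c, d used more than once
relevant: ✓ — at least one use each (a, c, d)
unrestricted: ✓ — type-checks ((Bool → (Str → Str) → Int) → Int) and nothing is barred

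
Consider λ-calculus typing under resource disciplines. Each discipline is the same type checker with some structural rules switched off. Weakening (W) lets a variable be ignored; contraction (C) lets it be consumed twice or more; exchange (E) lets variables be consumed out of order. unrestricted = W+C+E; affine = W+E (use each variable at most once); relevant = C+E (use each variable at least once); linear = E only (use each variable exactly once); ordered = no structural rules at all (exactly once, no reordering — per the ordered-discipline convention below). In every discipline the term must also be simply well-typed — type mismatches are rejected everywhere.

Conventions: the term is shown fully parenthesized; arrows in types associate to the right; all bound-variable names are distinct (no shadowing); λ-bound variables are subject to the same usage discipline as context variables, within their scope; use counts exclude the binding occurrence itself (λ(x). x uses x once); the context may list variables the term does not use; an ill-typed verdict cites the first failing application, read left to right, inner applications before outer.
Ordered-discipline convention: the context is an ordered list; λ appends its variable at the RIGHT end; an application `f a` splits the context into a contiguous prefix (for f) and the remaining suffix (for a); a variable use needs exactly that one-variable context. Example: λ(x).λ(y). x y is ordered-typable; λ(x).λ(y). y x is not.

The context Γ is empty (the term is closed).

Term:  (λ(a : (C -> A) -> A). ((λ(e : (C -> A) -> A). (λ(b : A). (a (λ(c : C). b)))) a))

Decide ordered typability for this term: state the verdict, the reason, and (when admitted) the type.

no — needs contraction — a ×2; e, c never used (weakening)
use counts: a (λ-bound) ×2, e (λ-bound) ×0, b (λ-bound) ×1, c (λ-bound) ×0
left-to-right use order: a, b, a
typing: ✓ — ((C -> A) -> A) -> A -> A
across the five disciplines: ordered ✗ · linear ✗ · affine ✗ · relevant ✗ · unrestricted ✓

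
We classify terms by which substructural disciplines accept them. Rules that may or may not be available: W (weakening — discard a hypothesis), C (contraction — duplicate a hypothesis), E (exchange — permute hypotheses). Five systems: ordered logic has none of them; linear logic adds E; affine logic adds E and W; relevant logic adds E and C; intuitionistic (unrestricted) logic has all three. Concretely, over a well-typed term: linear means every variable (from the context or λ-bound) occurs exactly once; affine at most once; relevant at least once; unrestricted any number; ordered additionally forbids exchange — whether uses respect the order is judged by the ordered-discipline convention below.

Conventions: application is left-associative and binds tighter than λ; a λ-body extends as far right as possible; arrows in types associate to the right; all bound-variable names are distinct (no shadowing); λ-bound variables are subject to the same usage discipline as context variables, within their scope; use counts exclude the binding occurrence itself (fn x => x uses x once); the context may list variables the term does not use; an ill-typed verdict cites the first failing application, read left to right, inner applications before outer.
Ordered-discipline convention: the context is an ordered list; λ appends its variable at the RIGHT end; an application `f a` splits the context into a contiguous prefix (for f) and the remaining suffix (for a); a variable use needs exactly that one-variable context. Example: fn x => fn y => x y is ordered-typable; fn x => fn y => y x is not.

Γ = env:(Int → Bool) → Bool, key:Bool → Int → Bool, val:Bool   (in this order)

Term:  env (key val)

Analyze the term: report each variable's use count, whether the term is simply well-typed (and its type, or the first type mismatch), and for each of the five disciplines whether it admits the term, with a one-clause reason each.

variable uses: env ×1; key ×1; val ×1
order of uses: env, key, val
typing: the term checks, with type Bool
ordered ✓ (env, key, val: once each, no exchange needed)
linear ✓ (env, key, val: one use apiece)
affine ✓ (at most one use each (env, key, val))
relevant ✓ (at least one use each (env, key, val))
unrestricted ✓ (well-typed at Bool; no restrictions here)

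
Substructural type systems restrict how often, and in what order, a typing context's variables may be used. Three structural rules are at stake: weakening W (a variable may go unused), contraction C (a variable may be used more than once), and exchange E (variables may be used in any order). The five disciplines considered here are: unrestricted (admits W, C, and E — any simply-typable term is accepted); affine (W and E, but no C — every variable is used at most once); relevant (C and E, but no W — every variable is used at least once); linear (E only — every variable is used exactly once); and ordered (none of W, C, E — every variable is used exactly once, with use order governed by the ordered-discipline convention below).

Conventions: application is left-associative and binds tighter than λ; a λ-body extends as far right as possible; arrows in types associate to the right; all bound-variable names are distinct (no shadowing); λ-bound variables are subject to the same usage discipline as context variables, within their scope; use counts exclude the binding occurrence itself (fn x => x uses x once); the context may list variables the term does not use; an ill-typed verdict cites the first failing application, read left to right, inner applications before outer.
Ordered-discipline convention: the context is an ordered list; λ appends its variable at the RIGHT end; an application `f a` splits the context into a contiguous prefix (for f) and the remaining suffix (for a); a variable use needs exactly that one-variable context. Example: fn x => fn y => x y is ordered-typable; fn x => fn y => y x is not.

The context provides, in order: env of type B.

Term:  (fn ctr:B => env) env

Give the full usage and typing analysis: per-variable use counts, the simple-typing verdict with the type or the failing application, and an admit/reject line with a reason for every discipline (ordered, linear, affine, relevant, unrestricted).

counts: env: 2×; ctr [bound]: 0×
use order (left to right): env, env
typing: the term checks, with type B
ordered ✗ (uses contraction: env ×2; needs weakening: ctr unused)
linear ✗ (uses contraction: env ×2; needs weakening: ctr unused)
affine ✗ (uses contraction: env ×2)
relevant ✗ (needs weakening: ctr unused)
unrestricted ✓ (type-checks (B) and nothing is barred)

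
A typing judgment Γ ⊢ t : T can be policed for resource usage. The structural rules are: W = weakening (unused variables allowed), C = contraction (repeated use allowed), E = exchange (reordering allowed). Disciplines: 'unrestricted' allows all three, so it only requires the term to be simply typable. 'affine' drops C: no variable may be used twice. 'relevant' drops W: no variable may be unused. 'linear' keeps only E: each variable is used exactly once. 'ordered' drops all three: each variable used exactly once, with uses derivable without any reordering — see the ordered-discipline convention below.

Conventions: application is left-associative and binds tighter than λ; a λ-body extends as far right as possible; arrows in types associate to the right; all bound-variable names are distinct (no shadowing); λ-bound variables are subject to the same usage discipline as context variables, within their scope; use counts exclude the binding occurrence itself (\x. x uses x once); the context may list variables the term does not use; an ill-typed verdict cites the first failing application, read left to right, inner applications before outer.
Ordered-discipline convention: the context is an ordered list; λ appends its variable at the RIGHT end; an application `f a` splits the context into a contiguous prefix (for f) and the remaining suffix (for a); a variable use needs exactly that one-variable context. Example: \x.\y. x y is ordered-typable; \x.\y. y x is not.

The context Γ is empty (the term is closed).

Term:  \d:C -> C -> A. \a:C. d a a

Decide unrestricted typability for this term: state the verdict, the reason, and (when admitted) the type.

yes — typability at (C -> C -> A) -> C -> A is all that's needed; term : (C -> C -> A) -> C -> A
variable uses: d [bound] ×1, a [bound] ×2
uses in reading order: d, a, a
typing: the term checks, with type (C -> C -> A) -> C -> A
summary: ordered ✗ · linear ✗ · affine ✗ · relevant ✓ · unrestricted ✓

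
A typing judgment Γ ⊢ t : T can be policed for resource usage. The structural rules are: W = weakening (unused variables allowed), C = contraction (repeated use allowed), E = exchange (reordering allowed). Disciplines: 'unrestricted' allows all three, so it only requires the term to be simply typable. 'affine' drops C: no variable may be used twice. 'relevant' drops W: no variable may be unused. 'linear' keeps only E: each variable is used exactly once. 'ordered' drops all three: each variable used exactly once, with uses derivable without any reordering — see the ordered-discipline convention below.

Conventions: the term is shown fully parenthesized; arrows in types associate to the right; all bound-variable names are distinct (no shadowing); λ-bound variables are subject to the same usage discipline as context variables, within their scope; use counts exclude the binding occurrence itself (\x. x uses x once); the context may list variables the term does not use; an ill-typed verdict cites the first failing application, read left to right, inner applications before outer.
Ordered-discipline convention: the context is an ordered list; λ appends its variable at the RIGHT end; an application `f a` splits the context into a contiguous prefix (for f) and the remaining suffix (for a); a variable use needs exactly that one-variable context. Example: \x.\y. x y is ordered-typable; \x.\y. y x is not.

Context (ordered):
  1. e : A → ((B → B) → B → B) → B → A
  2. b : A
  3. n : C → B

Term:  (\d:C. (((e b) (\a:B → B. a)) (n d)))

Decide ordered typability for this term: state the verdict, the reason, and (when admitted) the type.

yes — e, b, n, d, a once each; derivable with no W/C/E; term : C → A
counts: e: 1, b: 1, n: 1, d (λ-bound): 1, a (λ-bound): 1
use order (left to right): e, b, a, n, d
typing: well-typed — term : C → A
summary: ordered ✓; linear ✓; affine ✓; relevant ✓; unrestricted ✓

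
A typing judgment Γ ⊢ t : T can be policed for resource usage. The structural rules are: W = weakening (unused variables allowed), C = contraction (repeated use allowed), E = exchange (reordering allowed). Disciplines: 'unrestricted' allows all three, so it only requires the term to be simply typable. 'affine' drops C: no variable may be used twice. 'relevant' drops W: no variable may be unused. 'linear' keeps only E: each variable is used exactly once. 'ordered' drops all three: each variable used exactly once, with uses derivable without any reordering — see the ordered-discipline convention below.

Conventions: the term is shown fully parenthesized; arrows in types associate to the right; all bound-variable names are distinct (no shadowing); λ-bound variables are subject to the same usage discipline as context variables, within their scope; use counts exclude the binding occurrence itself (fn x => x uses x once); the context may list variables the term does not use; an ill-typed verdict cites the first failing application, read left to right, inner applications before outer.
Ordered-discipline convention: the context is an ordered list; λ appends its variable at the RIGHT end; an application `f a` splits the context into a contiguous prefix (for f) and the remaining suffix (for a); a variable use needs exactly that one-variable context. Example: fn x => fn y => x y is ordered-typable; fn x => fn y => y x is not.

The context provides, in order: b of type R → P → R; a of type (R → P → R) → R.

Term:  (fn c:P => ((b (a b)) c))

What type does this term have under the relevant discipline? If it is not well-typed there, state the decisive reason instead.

term : P → R
usage: b ×2; a ×1; c [bound] ×1
use order (left to right): b, a, b, c
typing: well-typed at P → R
per-discipline verdicts: ordered ✗; linear ✗; affine ✗; relevant ✓; unrestricted ✓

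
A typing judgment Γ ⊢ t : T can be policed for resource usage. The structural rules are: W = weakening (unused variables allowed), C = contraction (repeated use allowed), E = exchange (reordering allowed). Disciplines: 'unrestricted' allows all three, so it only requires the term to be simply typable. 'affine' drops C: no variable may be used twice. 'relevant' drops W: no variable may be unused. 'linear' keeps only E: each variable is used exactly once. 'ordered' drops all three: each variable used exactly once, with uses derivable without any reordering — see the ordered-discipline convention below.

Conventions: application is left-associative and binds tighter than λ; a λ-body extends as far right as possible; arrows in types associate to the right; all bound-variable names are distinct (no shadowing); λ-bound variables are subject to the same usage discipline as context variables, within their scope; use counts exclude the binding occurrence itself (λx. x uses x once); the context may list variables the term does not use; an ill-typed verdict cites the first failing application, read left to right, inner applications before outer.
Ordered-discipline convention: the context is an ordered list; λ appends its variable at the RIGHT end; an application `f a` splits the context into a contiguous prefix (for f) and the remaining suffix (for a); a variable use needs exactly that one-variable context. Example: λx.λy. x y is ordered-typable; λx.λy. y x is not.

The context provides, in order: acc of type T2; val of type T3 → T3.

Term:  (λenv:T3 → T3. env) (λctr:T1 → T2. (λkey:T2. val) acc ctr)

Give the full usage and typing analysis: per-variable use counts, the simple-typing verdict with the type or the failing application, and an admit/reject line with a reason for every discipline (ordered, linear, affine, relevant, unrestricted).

usage: acc=1, val=1, env (λ-bound)=1, ctr (λ-bound)=1, key (λ-bound)=0
uses in reading order: env, val, acc, ctr
typing: ill-typed: a function awaiting T3 gets T1 → T2
ordered: ✗ — a type mismatch blocks all five
linear: ✗ — the type mismatch rejects it
affine: ✗ — not simply typable
relevant: ✗ — fails simple typing
unrestricted: ✗ — a type mismatch blocks all five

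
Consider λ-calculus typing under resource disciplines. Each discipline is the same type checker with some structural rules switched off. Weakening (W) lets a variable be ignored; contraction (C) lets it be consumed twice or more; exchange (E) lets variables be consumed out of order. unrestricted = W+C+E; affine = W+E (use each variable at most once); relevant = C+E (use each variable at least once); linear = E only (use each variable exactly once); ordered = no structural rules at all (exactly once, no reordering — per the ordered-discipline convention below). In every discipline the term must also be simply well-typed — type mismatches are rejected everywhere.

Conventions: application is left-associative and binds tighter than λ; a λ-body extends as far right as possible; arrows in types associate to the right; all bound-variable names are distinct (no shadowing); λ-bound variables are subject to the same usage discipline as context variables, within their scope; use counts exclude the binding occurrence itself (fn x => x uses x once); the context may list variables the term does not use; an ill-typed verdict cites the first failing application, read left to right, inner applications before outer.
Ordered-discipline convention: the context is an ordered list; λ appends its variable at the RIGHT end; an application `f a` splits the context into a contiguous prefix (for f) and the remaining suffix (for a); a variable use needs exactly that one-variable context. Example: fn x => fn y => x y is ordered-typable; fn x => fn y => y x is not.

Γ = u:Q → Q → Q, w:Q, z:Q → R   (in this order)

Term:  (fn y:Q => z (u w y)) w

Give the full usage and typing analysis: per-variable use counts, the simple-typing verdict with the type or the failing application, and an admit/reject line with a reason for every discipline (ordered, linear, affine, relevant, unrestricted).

variable uses: u: 1×; w: 2×; z: 1×; y (bound): 1×
order of uses: z, u, w, y, w
typing: well-typed at R
ordered: ✗, needs contraction — w ×2
linear: ✗, needs contraction — w ×2
affine: ✗, needs contraction — w ×2
relevant: ✓, u, w, z, y: all used, weakening unneeded
unrestricted: ✓, simply typable at R; W, C, E all held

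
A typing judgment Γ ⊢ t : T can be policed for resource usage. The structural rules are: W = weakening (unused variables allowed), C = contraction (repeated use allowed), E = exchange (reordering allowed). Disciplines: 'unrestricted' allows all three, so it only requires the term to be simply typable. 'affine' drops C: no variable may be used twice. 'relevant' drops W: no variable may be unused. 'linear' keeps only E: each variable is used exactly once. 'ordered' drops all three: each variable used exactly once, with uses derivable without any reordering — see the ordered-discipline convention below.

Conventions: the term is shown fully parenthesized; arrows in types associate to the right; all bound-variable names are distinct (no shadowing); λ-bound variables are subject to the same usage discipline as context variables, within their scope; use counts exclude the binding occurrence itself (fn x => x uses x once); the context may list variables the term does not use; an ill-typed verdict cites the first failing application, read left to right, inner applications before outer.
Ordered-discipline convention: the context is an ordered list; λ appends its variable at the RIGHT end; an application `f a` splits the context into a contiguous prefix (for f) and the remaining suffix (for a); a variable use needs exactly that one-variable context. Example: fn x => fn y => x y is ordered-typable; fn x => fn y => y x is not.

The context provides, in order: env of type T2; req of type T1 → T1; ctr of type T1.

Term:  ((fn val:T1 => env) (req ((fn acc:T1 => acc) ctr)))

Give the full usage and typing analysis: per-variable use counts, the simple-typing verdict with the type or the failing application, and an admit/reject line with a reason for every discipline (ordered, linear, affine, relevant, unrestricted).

use counts: env: 1×; req: 1×; ctr: 1×; val (bound): 0×; acc (bound): 1×
use order (left to right): env, req, acc, ctr
typing: well-typed — term : T2
ordered: ✗, val left unused
linear: ✗, val left unused
affine: ✓, no duplicate uses among env, req, ctr, val, acc
relevant: ✗, val left unused
unrestricted: ✓, typability at T2 is all that's needed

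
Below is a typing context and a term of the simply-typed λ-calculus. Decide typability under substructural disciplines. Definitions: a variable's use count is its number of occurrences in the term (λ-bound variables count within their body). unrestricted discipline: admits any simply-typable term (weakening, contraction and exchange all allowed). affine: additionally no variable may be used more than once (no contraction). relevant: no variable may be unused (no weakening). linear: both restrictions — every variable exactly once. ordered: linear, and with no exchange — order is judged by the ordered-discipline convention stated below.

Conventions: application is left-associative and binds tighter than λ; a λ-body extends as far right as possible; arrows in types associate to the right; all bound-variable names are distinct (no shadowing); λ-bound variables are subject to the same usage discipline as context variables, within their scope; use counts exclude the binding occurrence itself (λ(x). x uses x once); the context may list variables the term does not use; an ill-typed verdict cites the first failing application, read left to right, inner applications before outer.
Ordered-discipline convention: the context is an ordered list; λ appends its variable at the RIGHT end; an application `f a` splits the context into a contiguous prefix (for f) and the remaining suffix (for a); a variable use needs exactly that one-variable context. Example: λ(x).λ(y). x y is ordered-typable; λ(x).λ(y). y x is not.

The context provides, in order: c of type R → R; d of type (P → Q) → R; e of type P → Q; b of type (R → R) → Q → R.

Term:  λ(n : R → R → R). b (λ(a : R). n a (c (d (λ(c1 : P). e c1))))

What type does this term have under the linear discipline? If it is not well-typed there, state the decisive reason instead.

term : (R → R → R) → Q → R
use counts: c=1, d=1, e=1, b=1, n (bound)=1, a (bound)=1, c1 (bound)=1
uses in reading order: b, n, a, c, d, e, c1
typing: the term checks, with type (R → R → R) → Q → R
per-discipline verdicts: ordered ✗ · linear ✓ · affine ✓ · relevant ✓ · unrestricted ✓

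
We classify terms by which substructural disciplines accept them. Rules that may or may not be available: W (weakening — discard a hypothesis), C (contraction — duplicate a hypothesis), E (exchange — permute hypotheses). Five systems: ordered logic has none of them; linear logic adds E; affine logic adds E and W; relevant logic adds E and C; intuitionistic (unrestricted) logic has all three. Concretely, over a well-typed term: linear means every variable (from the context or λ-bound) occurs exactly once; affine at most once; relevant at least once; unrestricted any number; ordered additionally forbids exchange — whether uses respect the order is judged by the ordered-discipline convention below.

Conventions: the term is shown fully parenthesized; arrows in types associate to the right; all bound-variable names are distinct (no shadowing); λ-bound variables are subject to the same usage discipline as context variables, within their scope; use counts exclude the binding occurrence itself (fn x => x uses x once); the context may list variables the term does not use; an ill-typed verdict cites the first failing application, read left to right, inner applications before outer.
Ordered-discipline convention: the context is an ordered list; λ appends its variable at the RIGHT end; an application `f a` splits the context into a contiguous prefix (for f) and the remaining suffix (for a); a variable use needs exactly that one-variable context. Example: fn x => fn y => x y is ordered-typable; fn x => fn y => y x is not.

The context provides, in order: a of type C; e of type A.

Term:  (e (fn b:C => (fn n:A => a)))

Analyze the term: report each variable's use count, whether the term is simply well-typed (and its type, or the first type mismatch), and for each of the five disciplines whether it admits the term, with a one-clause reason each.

use counts: a: 1×; e: 1×; b (λ-bound): 0×; n (λ-bound): 0×
order of uses: e, a
typing: ill-typed: can't apply a value of type A
ordered: ✗, fails simple typing
linear: ✗, a type mismatch blocks all five
affine: ✗, the type mismatch rejects it
relevant: ✗, not simply typable
unrestricted: ✗, fails simple typing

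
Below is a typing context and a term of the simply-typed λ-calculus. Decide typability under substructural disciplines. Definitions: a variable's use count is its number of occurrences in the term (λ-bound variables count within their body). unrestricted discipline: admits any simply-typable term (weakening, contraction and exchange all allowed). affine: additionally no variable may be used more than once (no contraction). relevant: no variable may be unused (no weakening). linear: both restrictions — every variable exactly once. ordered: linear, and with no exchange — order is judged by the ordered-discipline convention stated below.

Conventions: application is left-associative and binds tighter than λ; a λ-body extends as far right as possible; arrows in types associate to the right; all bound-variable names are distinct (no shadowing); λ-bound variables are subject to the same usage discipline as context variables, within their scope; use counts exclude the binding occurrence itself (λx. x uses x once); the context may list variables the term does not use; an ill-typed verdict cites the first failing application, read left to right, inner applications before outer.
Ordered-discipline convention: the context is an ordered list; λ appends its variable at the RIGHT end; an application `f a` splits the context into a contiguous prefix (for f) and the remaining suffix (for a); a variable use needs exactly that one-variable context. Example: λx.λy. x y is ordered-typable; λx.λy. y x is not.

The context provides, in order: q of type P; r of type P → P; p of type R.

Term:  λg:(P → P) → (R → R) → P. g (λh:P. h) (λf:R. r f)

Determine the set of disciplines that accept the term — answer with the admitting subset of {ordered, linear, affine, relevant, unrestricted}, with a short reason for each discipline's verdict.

admitting disciplines: none
use counts: q: 0, r: 1, p: 0, g (bound): 1, h (bound): 1, f (bound): 1
uses in reading order: g, h, r, f
typing: ill-typed: argument of type R where P is required
ordered: ✗ — not simply typable
linear: ✗ — fails simple typing
affine: ✗ — a type mismatch blocks all five
relevant: ✗ — the type mismatch rejects it
unrestricted: ✗ — not simply typable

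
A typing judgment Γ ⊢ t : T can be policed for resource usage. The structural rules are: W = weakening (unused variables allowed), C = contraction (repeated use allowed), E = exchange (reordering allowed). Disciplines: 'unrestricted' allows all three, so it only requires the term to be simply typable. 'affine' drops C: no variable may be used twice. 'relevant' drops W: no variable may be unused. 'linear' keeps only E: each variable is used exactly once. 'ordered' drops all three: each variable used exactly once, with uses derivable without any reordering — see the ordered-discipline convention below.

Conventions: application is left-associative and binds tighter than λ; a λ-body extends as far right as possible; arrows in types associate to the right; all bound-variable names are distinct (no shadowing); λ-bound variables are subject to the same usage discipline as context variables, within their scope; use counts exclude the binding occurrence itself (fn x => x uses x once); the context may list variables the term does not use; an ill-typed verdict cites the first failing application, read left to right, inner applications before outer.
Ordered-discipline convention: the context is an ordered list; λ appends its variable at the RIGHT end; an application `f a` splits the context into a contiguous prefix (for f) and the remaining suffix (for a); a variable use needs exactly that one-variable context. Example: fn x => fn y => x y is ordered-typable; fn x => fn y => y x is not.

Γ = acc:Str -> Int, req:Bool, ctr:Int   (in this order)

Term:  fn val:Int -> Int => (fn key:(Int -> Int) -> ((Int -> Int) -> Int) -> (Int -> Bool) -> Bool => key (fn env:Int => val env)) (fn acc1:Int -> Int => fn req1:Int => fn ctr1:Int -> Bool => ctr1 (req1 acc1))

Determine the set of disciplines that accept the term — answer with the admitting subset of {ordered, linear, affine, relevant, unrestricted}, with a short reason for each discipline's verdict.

admitting disciplines: none
use counts: acc ×0; req ×0; ctr ×0; val (bound) ×1; key (bound) ×1; env (bound) ×1; acc1 (bound) ×1; req1 (bound) ×1; ctr1 (bound) ×1
left-to-right use order: key, val, env, ctr1, req1, acc1
typing: ill-typed: applying a non-function (Int)
ordered: ✗ — the type mismatch rejects it
linear: ✗ — not simply typable
affine: ✗ — fails simple typing
relevant: ✗ — a type mismatch blocks all five
unrestricted: ✗ — the type mismatch rejects it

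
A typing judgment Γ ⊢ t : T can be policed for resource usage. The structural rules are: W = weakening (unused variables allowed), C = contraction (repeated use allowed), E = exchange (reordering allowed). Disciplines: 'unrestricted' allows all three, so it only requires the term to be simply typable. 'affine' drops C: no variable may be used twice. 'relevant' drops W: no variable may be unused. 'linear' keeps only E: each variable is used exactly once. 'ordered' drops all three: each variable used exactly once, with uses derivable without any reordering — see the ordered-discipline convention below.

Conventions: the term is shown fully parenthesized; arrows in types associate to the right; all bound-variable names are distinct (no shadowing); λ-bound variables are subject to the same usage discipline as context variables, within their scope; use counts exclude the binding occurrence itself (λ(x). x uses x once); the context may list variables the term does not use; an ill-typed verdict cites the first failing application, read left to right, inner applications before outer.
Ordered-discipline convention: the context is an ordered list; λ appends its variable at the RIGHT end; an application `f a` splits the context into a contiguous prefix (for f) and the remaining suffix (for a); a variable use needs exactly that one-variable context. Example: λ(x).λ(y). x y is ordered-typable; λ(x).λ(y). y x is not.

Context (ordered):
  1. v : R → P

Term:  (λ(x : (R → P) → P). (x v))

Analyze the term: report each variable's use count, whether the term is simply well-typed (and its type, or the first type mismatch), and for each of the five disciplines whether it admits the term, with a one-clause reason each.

counts: v ×1; x (bound) ×1
left-to-right use order: x, v
typing: the term checks, with type ((R → P) → P) → P
ordered: ✗, no ordered split (uses run x, v)
linear: ✓, each of v, x used exactly once
affine: ✓, v, x: no repeats, contraction unneeded
relevant: ✓, every one of v, x appears
unrestricted: ✓, simply typable at ((R → P) → P) → P; W, C, E all held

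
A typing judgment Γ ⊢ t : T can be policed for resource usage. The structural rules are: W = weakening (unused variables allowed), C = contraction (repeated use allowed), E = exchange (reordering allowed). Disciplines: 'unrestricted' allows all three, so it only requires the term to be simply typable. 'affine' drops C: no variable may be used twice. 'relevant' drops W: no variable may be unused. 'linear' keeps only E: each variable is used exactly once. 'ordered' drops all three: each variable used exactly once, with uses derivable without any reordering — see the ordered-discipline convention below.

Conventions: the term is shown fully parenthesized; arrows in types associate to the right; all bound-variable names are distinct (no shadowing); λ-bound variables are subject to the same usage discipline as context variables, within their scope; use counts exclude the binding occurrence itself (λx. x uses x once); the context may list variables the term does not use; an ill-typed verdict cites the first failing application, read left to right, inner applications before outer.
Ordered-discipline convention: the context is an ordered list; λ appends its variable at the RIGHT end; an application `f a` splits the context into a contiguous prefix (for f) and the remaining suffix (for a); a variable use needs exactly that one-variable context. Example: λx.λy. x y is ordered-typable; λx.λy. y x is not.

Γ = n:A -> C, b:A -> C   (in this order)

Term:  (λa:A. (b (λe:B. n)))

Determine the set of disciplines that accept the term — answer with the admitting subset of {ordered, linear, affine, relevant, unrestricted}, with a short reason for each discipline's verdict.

admitted in: none
use counts: n=1; b=1; a (bound)=0; e (bound)=0
left-to-right use order: b, n
typing: ill-typed: a function awaiting A gets B -> A -> C
ordered: ✗, not simply typable
linear: ✗, fails simple typing
affine: ✗, a type mismatch blocks all five
relevant: ✗, the type mismatch rejects it
unrestricted: ✗, not simply typable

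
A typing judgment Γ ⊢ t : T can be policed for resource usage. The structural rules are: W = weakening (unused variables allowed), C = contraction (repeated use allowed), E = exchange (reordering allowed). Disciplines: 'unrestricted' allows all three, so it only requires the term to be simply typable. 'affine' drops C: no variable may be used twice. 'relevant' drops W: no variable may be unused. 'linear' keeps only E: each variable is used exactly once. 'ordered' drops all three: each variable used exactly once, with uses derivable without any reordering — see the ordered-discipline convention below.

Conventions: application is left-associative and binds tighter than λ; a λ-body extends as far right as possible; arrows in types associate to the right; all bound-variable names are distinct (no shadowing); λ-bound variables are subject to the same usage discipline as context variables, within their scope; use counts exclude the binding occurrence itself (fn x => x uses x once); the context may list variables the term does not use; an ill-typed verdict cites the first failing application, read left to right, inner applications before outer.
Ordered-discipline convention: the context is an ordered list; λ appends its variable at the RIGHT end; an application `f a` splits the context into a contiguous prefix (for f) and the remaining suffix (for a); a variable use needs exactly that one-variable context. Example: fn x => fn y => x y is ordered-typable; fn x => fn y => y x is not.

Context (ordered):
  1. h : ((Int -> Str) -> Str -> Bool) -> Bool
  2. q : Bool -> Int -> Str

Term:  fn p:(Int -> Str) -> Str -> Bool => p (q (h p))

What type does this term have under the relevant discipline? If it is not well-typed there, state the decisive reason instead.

term : ((Int -> Str) -> Str -> Bool) -> Str -> Bool
counts: h: 1, q: 1, p (λ-bound): 2
left-to-right use order: p, q, h, p
typing: the term checks, with type ((Int -> Str) -> Str -> Bool) -> Str -> Bool
summary: ordered ✗ · linear ✗ · affine ✗ · relevant ✓ · unrestricted ✓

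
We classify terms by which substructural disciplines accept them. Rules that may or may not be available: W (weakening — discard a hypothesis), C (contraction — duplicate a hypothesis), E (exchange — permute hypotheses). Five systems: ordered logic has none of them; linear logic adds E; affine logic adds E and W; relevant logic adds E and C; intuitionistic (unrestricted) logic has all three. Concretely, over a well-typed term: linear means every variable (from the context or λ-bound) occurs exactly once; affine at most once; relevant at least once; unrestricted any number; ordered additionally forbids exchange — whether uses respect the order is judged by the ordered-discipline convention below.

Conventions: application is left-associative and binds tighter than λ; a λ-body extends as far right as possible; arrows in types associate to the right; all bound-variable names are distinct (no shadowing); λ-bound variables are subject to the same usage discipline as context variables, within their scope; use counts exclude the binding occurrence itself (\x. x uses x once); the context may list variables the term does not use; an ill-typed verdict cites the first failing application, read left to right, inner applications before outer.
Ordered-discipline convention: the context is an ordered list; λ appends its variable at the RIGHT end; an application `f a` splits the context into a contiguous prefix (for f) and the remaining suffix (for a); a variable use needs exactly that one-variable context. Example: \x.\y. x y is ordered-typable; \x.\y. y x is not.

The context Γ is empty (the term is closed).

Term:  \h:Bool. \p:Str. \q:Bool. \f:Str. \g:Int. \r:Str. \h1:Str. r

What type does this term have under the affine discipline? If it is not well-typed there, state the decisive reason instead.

term : Bool -> Str -> Bool -> Str -> Int -> Str -> Str -> Str
counts: h [bound] ×0, p [bound] ×0, q [bound] ×0, f [bound] ×0, g [bound] ×0, r [bound] ×1, h1 [bound] ×0
left-to-right use order: r
typing: ✓ — Bool -> Str -> Bool -> Str -> Int -> Str -> Str -> Str
all disciplines: ordered ✗, linear ✗, affine ✓, relevant ✗, unrestricted ✓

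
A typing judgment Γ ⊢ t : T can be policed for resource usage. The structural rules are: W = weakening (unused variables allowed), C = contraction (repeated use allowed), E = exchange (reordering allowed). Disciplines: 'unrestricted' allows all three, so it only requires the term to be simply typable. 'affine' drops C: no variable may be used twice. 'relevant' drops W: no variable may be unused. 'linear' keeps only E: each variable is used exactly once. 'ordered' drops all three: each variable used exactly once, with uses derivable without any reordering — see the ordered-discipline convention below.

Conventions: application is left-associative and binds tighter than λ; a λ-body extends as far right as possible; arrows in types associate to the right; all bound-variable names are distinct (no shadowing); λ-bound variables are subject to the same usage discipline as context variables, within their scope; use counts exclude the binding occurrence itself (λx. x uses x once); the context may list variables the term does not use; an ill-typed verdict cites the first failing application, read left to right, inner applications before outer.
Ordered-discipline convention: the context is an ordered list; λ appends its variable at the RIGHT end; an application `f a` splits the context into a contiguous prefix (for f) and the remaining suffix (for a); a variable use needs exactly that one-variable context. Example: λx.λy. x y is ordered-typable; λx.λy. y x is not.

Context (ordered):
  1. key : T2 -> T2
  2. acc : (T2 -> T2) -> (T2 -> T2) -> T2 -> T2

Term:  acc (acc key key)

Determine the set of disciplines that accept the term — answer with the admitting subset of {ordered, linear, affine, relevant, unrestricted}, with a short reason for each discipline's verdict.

admitted in: relevant, unrestricted
usage: key ×2, acc ×2
left-to-right use order: acc, acc, key, key
typing: the term checks, with type (T2 -> T2) -> T2 -> T2
ordered ✗ (key ×2, acc ×2 used more than once (contraction))
linear ✗ (key ×2, acc ×2 used more than once (contraction))
affine ✗ (key ×2, acc ×2 used more than once (contraction))
relevant ✓ (at least one use each (key, acc))
unrestricted ✓ (well-typed at (T2 -> T2) -> T2 -> T2; no restrictions here)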